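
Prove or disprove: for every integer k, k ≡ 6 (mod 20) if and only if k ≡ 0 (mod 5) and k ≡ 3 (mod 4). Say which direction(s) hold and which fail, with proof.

(⇒) fails and (⇐) fails.

(⟹) This fails: k = 6 gives 6 ≡ 6 (mod 20) but 6 ≡ 1 (mod 5), so the conjunction on the right does not hold.

(⟸) This fails: k = 15 satisfies both congruences on the right (15 ≡ 0 mod 5 and 15 ≡ 3 mod 4) yet 15 ≡ 15 (mod 20), not 6.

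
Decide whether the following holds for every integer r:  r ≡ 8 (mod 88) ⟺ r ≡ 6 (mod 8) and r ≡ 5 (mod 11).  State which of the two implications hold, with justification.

Neither direction holds.

(⟹) This fails: r = 8 gives 8 ≡ 8 (mod 88) but 8 ≡ 0 (mod 8), so the conjunction on the right does not hold.

(⟸) This fails: r = 38 satisfies both congruences on the right (38 ≡ 6 mod 8 and 38 ≡ 5 mod 11) yet 38 ≡ 38 (mod 88), not 8.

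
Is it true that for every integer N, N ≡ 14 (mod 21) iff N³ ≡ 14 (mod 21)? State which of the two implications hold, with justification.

Both directions hold; the statement is true.

[⇒] Suppose N ≡ 14 (mod 21). Write N = 21j + 14. Then (21j + 14)³ = 9261j³ + 18522j² + 12348j + 2744 = 21(441j³ + 882j² + 588j + 130) + 14, so N³ ≡ 14 (mod 21).

[⇐] Conversely, suppose N³ ≡ 14 (mod 21). The only residue r in {0, …, 20} with r³ ≡ 14 (mod 21) is r = 14, so N ≡ 14 (mod 21).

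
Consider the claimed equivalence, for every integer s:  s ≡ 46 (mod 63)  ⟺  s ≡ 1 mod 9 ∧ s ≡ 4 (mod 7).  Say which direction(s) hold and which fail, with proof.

Both implications hold.

(⇒) Suppose s ≡ 46 (mod 63); write s = 63j + 46. Since 9 ∣ 63, reducing mod 9 gives s ≡ 46 ≡ 1 (mod 9); since 7 ∣ 63, reducing mod 7 gives s ≡ 46 ≡ 4 (mod 7).

(⇐) Conversely, if s ≡ 1 (mod 9) and s ≡ 4 (mod 7), then by the Chinese remainder theorem s ≡ 46 (mod 63). This is exactly s ≡ 46 (mod 63).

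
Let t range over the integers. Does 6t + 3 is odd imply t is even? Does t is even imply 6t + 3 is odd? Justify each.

(→) This fails: take t = 3. Then 6t + 3 = 21, which is odd, yet t = 3 is odd, not even.

(←) Suppose t is even. Since 6 is even, 6t is even for every t, so 6t + 3 has the same parity as 3, which is odd. Hence 6t + 3 is odd.

Not equivalent: only (⇐) holds.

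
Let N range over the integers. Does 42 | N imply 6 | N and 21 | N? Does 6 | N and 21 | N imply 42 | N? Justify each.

(⟹) If 42 ∣ N, write N = 42q. Since 42 = 7·6, N = 6·(7q), so 6 ∣ N; and since 42 = 2·21, N = 21·(2q), so 21 ∣ N.

(⟸) Suppose 6 ∣ N and 21 ∣ N. Any common multiple of 6 and 21 is a multiple of their lcm; here lcm(6, 21) = 6·21/gcd(6, 21) = 126/3 = 42, so 42 ∣ N.

Both implications hold.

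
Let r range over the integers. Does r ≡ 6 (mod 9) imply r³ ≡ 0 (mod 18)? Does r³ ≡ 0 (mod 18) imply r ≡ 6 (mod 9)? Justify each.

(⟹) This fails: take r = 15. Then 15 ≡ 6 (mod 9), but 15³ = 3375 ≡ 9 (mod 18), not 0.

(⟸) This fails: take r = 0. Then 0³ = 0 ≡ 0 (mod 18), yet 0 ≡ 0 (mod 9), not 6.

Neither direction holds.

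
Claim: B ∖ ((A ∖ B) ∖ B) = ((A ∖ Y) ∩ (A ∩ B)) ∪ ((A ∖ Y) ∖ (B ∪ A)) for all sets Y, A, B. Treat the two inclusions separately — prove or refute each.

Forward inclusion. This inclusion fails. Take Y = ∅, A = ∅, B = {1}; then 1 ∈ B ∖ ((A ∖ B) ∖ B) but 1 ∉ ((A ∖ Y) ∩ (A ∩ B)) ∪ ((A ∖ Y) ∖ (B ∪ A)).

Reverse inclusion. Let x ∈ ((A ∖ Y) ∩ (A ∩ B)) ∪ ((A ∖ Y) ∖ (B ∪ A)). Then x ∈ A ∩ B and x ∉ Y, from which x ∈ B ∖ ((A ∖ B) ∖ B).

The sets are not equal: only the reverse inclusion holds.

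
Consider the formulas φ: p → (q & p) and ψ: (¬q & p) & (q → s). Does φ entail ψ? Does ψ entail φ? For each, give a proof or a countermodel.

[⇒] This fails. Under q = F, p = F, s = F, the left side is true but the right side is false.

[⇐] This fails. Under q = F, p = T, s = F, the left side is false but the right side is true.

Both directions fail.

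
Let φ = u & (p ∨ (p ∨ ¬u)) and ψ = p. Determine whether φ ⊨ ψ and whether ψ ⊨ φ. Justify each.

[⇒] Assume the antecedent. If u is true, the antecedent forces (u = T, p = T), and p holds there. If u is false, the antecedent cannot hold. Either way p holds.

[⇐] This fails. Under u = F, p = T, the left side is false but the right side is true.

Not equivalent: only (⇒) holds.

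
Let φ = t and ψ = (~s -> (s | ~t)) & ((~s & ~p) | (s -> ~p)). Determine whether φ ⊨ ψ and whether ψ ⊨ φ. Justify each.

(⇒) fails and (⇐) fails.

Forward direction. This fails. Under t = T, p = F, s = F, the left side is true but the right side is false.

Converse. This fails. Under t = F, p = F, s = F, the left side is false but the right side is true.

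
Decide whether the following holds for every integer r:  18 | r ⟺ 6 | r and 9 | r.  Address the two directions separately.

(→) If 18 ∣ r, write r = 18q. Since 18 = 3·6, r = 6·(3q), so 6 ∣ r; and since 18 = 2·9, r = 9·(2q), so 9 ∣ r.

(←) Suppose 6 ∣ r and 9 ∣ r. Any common multiple of 6 and 9 is a multiple of their lcm; here lcm(6, 9) = 6·9/gcd(6, 9) = 54/3 = 18, so 18 ∣ r.

Both directions hold.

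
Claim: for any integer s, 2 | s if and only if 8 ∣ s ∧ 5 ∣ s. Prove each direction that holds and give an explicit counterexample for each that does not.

[⇐] Suppose 8 ∣ s and 5 ∣ s. Any common multiple of 8 and 5 is a multiple of their lcm; here gcd(8, 5) = 1, so lcm(8, 5) = 8·5 = 40, so 40 ∣ s. Since 2 ∣ 40, it follows that 2 ∣ s.

[⇒] This fails: take s = 2. Certainly 2 ∣ 2, but 8 ∤ 2.

Only the reverse direction holds.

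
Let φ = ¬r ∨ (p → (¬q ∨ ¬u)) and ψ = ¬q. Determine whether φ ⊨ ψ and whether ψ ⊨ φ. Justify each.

Not equivalent: only (⇐) holds.

[⇐] Assume the antecedent. If q is true, the antecedent cannot hold. If q is false, ¬r ∨ (p → (¬q ∨ ¬u)) reduces to true regardless of the other variables. Either way ¬r ∨ (p → (¬q ∨ ¬u)) holds.

[⇒] This fails. Under p = F, r = F, u = F, q = T, the left side is true but the right side is false.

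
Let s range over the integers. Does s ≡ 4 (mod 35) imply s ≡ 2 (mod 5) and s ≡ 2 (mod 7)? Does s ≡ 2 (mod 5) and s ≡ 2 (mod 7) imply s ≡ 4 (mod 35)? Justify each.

(⇒) fails and (⇐) fails.

(→) This fails: s = 4 gives 4 ≡ 4 (mod 35) but 4 ≡ 4 (mod 5), so the conjunction on the right does not hold.

(←) This fails: s = 2 satisfies both congruences on the right (2 ≡ 2 mod 5 and 2 ≡ 2 mod 7) yet 2 ≡ 2 (mod 35), not 4.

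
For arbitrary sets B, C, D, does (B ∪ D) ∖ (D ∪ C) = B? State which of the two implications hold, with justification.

(⊆) Let x ∈ (B ∪ D) ∖ (D ∪ C). Then x ∈ B and x ∉ C, D, from which x ∈ B.

(⊇) This inclusion fails. Take B = {1}, C = {1}, D = ∅; then 1 ∈ B but 1 ∉ (B ∪ D) ∖ (D ∪ C).

(⊆) holds; (⊇) fails.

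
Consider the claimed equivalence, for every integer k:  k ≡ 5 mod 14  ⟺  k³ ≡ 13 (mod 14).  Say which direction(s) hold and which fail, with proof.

(⟹) Suppose k ≡ 5 mod 14. Write k = 14j + 5. Then (14j + 5)³ = 2744j³ + 2940j² + 1050j + 125 = 14(196j³ + 210j² + 75j + 8) + 13, so k³ ≡ 13 (mod 14).

(⟸) This fails: take k = 3. Then 3³ = 27 ≡ 13 (mod 14), yet 3 ≡ 3 (mod 14), not 5.

Only the forward implication holds.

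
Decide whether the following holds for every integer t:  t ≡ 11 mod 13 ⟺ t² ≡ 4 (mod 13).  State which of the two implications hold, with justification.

(⟹) Suppose t ≡ 11 mod 13. Write t = 13j + 11. Then (13j + 11)² = 169j² + 286j + 121 = 13(13j² + 22j + 9) + 4, so t² ≡ 4 (mod 13).

(⟸) This fails: take t = 2. Then 2² = 4 ≡ 4 (mod 13), yet 2 ≡ 2 (mod 13), not 11.

The forward direction holds; the converse fails.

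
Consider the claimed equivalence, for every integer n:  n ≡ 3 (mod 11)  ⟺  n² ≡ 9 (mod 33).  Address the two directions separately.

(→) This fails: take n = 14. Then 14 ≡ 3 (mod 11), but 14² = 196 ≡ 31 (mod 33), not 9.

(←) This fails: take n = 30. Then 30² = 900 ≡ 9 (mod 33), yet 30 ≡ 8 (mod 11), not 3.

Neither direction holds.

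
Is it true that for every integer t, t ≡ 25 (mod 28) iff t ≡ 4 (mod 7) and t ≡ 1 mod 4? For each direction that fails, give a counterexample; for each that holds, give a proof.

(⟹) Suppose t ≡ 25 (mod 28); write t = 28j + 25. Since 7 ∣ 28, reducing mod 7 gives t ≡ 25 ≡ 4 (mod 7); since 4 ∣ 28, reducing mod 4 gives t ≡ 25 ≡ 1 (mod 4).

(⟸) Conversely, if t ≡ 4 (mod 7) and t ≡ 1 (mod 4), then by the Chinese remainder theorem t ≡ 25 (mod 28). This is exactly t ≡ 25 (mod 28).

Both directions hold; the statement is true.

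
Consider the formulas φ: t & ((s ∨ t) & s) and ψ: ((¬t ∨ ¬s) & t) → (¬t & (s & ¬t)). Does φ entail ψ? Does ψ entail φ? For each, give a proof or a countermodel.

(←) This fails. Under t = F, s = F, the left side is false but the right side is true.

(→) Assume the antecedent. If t is true, the antecedent forces (t = T, s = T), and the consequent holds there. If t is false, the antecedent cannot hold. Either way the consequent holds.

(⇒) holds; (⇐) fails.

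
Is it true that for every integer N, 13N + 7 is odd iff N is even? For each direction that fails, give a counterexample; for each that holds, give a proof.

(⇐) Suppose N is even; write N = 2j. Then 13N + 7 = 13·(2j) + 7 = 2·13j + 7, which is odd.

(⇒) Suppose 13N + 7 is odd. Since 13 is odd, 13N and N have the same parity, so 13N + 7 ≡ N + 7 (mod 2). As 7 is odd, 13N + 7 is odd exactly when N is even. Thus N is even.

The biconditional holds.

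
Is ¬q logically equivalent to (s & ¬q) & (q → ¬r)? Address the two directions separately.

(→) This fails. Under r = F, s = F, q = F, the left side is true but the right side is false.

(←) Assume the antecedent. If r is true, the antecedent forces (r = T, s = T, q = F), and ¬q holds there. If r is false, the antecedent forces (r = F, s = T, q = F), and ¬q holds there. Either way ¬q holds.

Only the converse holds.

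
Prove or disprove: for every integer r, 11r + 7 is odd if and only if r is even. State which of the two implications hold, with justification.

Converse. Suppose r is even; write r = 2j. Then 11r + 7 = 11·(2j) + 7 = 2·11j + 7, which is odd.

Forward direction. Suppose 11r + 7 is odd. Since 11 is odd, 11r and r have the same parity, so 11r + 7 ≡ r + 7 (mod 2). As 7 is odd, 11r + 7 is odd exactly when r is even. Thus r is even.

Both directions hold.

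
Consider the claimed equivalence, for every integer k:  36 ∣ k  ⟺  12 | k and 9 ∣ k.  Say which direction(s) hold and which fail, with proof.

Equivalent; both directions hold.

Converse. Suppose 12 ∣ k and 9 ∣ k. Any common multiple of 12 and 9 is a multiple of their lcm; here lcm(12, 9) = 12·9/gcd(12, 9) = 108/3 = 36, so 36 ∣ k.

Forward direction. If 36 ∣ k, write k = 36q. Since 36 = 3·12, k = 12·(3q), so 12 ∣ k; and since 36 = 4·9, k = 9·(4q), so 9 ∣ k.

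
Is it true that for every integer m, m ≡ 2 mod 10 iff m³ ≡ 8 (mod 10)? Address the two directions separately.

The biconditional holds.

Converse. For the converse, argue contrapositively. If m ≢ 2 (mod 10), then m is congruent to one of 0, 1, 3, 4, 5, 6, 7, 8, 9 modulo 10, and these give m³ ≡ 0, 1, 7, 4, 5, 6, 3, 2, 9 respectively — never 8.

Forward direction. Suppose m ≡ 2 mod 10. Write m = 10j + 2. Then (10j + 2)³ = 1000j³ + 600j² + 120j + 8 = 10(100j³ + 60j² + 12j) + 8, so m³ ≡ 8 (mod 10).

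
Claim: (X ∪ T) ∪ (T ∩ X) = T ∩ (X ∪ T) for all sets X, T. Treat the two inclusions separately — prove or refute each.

Only the reverse inclusion holds.

(⟸) Let x ∈ T ∩ (X ∪ T). Then either x ∈ T and x ∉ X; or x ∈ X ∩ T. In each case x ∈ (X ∪ T) ∪ (T ∩ X), so T ∩ (X ∪ T) ⊆ (X ∪ T) ∪ (T ∩ X).

(⟹) This inclusion fails. Take X = {1}, T = ∅; then 1 ∈ (X ∪ T) ∪ (T ∩ X) but 1 ∉ T ∩ (X ∪ T).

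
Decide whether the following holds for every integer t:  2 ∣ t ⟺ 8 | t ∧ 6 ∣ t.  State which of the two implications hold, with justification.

Only the reverse direction holds.

(⟹) This fails: take t = 2. Certainly 2 ∣ 2, but 8 ∤ 2.

(⟸) Suppose 8 ∣ t and 6 ∣ t. Any common multiple of 8 and 6 is a multiple of their lcm; here lcm(8, 6) = 8·6/gcd(8, 6) = 48/2 = 24, so 24 ∣ t. Since 2 ∣ 24, it follows that 2 ∣ t.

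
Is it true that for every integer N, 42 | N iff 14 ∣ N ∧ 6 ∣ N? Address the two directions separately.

(←) Suppose 14 ∣ N and 6 ∣ N. Any common multiple of 14 and 6 is a multiple of their lcm; here lcm(14, 6) = 14·6/gcd(14, 6) = 84/2 = 42, so 42 ∣ N.

(→) If 42 ∣ N, write N = 42q. Since 42 = 3·14, N = 14·(3q), so 14 ∣ N; and since 42 = 7·6, N = 6·(7q), so 6 ∣ N.

The biconditional holds.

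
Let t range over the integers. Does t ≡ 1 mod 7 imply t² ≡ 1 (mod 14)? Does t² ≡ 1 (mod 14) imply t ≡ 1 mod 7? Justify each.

(⟹) This fails: take t = 8. Then 8 ≡ 1 (mod 7), but 8² = 64 ≡ 8 (mod 14), not 1.

(⟸) This fails: take t = 13. Then 13² = 169 ≡ 1 (mod 14), yet 13 ≡ 6 (mod 7), not 1.

Neither implication holds.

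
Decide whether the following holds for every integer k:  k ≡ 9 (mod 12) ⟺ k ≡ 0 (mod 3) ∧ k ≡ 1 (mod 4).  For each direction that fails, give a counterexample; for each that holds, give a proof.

[⇒] Suppose k ≡ 9 (mod 12); write k = 12j + 9. Since 3 ∣ 12, reducing mod 3 gives k ≡ 9 ≡ 0 (mod 3); since 4 ∣ 12, reducing mod 4 gives k ≡ 9 ≡ 1 (mod 4).

[⇐] Conversely, if k ≡ 0 (mod 3) and k ≡ 1 (mod 4), then by the Chinese remainder theorem k ≡ 9 (mod 12). This is exactly k ≡ 9 (mod 12).

The biconditional holds.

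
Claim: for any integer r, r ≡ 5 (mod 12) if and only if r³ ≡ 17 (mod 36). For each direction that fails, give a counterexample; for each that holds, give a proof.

Both directions hold.

[⇒] Suppose r ≡ 5 (mod 12). Working modulo 36, r ∈ {5, 17, 29}; for each such r, r³ ≡ 17 (mod 36).

[⇐] Conversely, the residues r modulo 36 with r³ ≡ 17 (mod 36) are exactly {5, 17, 29}, and each is ≡ 5 (mod 12).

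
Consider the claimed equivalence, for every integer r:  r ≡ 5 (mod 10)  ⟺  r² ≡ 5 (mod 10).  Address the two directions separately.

[⇒] Suppose r ≡ 5 (mod 10). Write r = 10j + 5. Then (10j + 5)² = 100j² + 100j + 25 = 10(10j² + 10j + 2) + 5, so r² ≡ 5 (mod 10).

[⇐] For the converse, argue contrapositively. If r ≢ 5 (mod 10), then r is congruent to one of 0, 1, 2, 3, 4, 6, 7, 8, 9 modulo 10, and these give r² ≡ 0, 1, 4, 9, 6, 6, 9, 4, 1 respectively — never 5.

Both implications hold.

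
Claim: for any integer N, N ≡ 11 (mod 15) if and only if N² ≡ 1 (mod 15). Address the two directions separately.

(⇒) Suppose N ≡ 11 (mod 15). Write N = 15j + 11. Then (15j + 11)² = 225j² + 330j + 121 = 15(15j² + 22j + 8) + 1, so N² ≡ 1 (mod 15).

(⇐) This fails: take N = 1. Then 1² = 1 ≡ 1 (mod 15), yet 1 ≡ 1 (mod 15), not 11.

The forward direction holds; the converse fails.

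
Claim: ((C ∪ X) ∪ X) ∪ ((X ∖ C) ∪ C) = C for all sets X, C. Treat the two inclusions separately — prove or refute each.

Forward inclusion. This inclusion fails. Take X = {1}, C = ∅; then 1 ∈ ((C ∪ X) ∪ X) ∪ ((X ∖ C) ∪ C) but 1 ∉ C.

Reverse inclusion. Let x ∈ C. Then either x ∈ C and x ∉ X; or x ∈ X ∩ C. In each case x ∈ ((C ∪ X) ∪ X) ∪ ((X ∖ C) ∪ C), so C ⊆ ((C ∪ X) ∪ X) ∪ ((X ∖ C) ∪ C).

Only the reverse inclusion holds.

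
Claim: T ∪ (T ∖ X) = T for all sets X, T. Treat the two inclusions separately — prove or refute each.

Forward inclusion. Let x ∈ T ∪ (T ∖ X). Then either x ∈ T and x ∉ X; or x ∈ X ∩ T. In each case x ∈ T, so T ∪ (T ∖ X) ⊆ T.

Reverse inclusion. Let x ∈ T. Then either x ∈ T and x ∉ X; or x ∈ X ∩ T. In each case x ∈ T ∪ (T ∖ X), so T ⊆ T ∪ (T ∖ X).

Both inclusions hold; the sets are equal.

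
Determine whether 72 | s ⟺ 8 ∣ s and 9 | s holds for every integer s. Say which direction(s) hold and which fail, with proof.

Both directions hold.

(⇒) If 72 ∣ s, write s = 72q. Since 72 = 9·8, s = 8·(9q), so 8 ∣ s; and since 72 = 8·9, s = 9·(8q), so 9 ∣ s.

(⇐) Suppose 8 ∣ s and 9 ∣ s. Any common multiple of 8 and 9 is a multiple of their lcm; here gcd(8, 9) = 1, so lcm(8, 9) = 8·9 = 72, so 72 ∣ s.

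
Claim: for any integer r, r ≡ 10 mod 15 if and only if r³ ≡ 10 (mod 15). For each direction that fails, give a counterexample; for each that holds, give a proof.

Both implications hold.

(⇐) Suppose r³ ≡ 10 (mod 15). The only residue r in {0, …, 14} with r³ ≡ 10 (mod 15) is r = 10, so r ≡ 10 (mod 15).

(⇒) Suppose r ≡ 10 mod 15. Write r = 15j + 10. Then (15j + 10)³ = 3375j³ + 6750j² + 4500j + 1000 = 15(225j³ + 450j² + 300j + 66) + 10, so r³ ≡ 10 (mod 15).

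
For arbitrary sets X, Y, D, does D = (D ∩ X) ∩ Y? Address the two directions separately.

(⊆) This inclusion fails. Take X = ∅, Y = ∅, D = {1}; then 1 ∈ D but 1 ∉ (D ∩ X) ∩ Y.

(⊇) Let x ∈ (D ∩ X) ∩ Y. Then x ∈ X ∩ Y ∩ D, from which x ∈ D.

(⊆) fails; (⊇) holds.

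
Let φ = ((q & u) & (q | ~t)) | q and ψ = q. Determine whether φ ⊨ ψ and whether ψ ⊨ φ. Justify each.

Forward direction. Assume the antecedent. If q is true, q reduces to true regardless of the other variables. If q is false, the antecedent cannot hold. Either way q holds.

Converse. Assume the antecedent. If q is true, ((q & u) & (q | ~t)) | q reduces to true regardless of the other variables. If q is false, the antecedent cannot hold. Either way ((q & u) & (q | ~t)) | q holds.

Both implications hold.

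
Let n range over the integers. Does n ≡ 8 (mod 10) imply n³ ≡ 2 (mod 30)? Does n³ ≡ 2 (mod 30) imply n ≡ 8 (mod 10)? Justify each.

(⇒) This fails: take n = 18. Then 18 ≡ 8 (mod 10), but 18³ = 5832 ≡ 12 (mod 30), not 2.

(⇐) Conversely, the residues r modulo 30 with r³ ≡ 2 (mod 30) are exactly {8}, and each is ≡ 8 (mod 10).

The forward direction fails; the converse holds.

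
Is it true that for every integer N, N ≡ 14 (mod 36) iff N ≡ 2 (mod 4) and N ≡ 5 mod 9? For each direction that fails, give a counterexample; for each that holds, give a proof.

(⟹) Suppose N ≡ 14 (mod 36); write N = 36j + 14. Since 4 ∣ 36, reducing mod 4 gives N ≡ 14 ≡ 2 (mod 4); since 9 ∣ 36, reducing mod 9 gives N ≡ 14 ≡ 5 (mod 9).

(⟸) Conversely, if N ≡ 2 (mod 4) and N ≡ 5 (mod 9), then by the Chinese remainder theorem N ≡ 14 (mod 36). This is exactly N ≡ 14 (mod 36).

The biconditional holds.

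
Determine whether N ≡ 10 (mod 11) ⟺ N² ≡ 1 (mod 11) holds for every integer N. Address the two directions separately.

(→) Suppose N ≡ 10 (mod 11). Write N = 11j + 10. Then (11j + 10)² = 121j² + 220j + 100 = 11(11j² + 20j + 9) + 1, so N² ≡ 1 (mod 11).

(←) This fails: take N = 1. Then 1² = 1 ≡ 1 (mod 11), yet 1 ≡ 1 (mod 11), not 10.

Not equivalent: only (⇒) holds.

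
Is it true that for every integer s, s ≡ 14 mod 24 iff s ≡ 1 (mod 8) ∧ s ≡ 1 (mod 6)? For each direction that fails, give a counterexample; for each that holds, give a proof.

Neither implication holds.

[⇒] This fails: s = 14 gives 14 ≡ 14 (mod 24) but 14 ≡ 6 (mod 8), so the conjunction on the right does not hold.

[⇐] This fails: s = 1 satisfies both congruences on the right (1 ≡ 1 mod 8 and 1 ≡ 1 mod 6) yet 1 ≡ 1 (mod 24), not 14.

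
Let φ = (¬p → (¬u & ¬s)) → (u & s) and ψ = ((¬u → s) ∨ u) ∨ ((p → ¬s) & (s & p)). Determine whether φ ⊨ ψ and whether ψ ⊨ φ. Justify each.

(⇒) holds; (⇐) fails.

Forward direction. Assume the antecedent. If s is true, the consequent reduces to true regardless of the other variables. If s is false, the antecedent forces (p = F, s = F, u = T), and the consequent holds there. Either way the consequent holds.

Converse. This fails. Under p = T, s = T, u = F, the left side is false but the right side is true.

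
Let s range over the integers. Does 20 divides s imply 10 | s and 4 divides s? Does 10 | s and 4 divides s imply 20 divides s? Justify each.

Forward direction. If 20 ∣ s, write s = 20q. Since 20 = 2·10, s = 10·(2q), so 10 ∣ s; and since 20 = 5·4, s = 4·(5q), so 4 ∣ s.

Converse. Suppose 10 ∣ s and 4 ∣ s. Any common multiple of 10 and 4 is a multiple of their lcm; here lcm(10, 4) = 10·4/gcd(10, 4) = 40/2 = 20, so 20 ∣ s.

Both directions hold; the statement is true.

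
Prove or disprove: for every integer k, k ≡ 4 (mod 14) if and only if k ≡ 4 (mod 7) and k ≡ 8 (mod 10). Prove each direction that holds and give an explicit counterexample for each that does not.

[⇒] This fails: k = 32 gives 32 ≡ 4 (mod 14) but 32 ≡ 2 (mod 10), so the conjunction on the right does not hold.

[⇐] Conversely, if k ≡ 4 (mod 7) and k ≡ 8 (mod 10), then by the Chinese remainder theorem k ≡ 18 (mod 70). Since 18 ≡ 4 (mod 14) and 14 ∣ 70, we get k ≡ 4 (mod 14).

Only the reverse direction holds.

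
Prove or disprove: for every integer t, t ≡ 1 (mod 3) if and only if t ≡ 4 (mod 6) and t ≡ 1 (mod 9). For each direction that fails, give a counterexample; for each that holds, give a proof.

Only the converse holds.

(⟹) This fails: t = 1 gives 1 ≡ 1 (mod 3) but 1 ≡ 1 (mod 6), so the conjunction on the right does not hold.

(⟸) Conversely, if t ≡ 4 (mod 6) and t ≡ 1 (mod 9), then by the Chinese remainder theorem t ≡ 10 (mod 18). Since 10 ≡ 1 (mod 3) and 3 ∣ 18, we get t ≡ 1 (mod 3).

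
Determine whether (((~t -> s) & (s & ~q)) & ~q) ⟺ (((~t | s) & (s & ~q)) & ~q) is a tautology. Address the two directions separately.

(⟸) Assume the antecedent. If q is true, the antecedent cannot hold. If q is false, the antecedent forces (q = F, t = F, s = T) or (q = F, t = T, s = T), and ((~t -> s) & (s & ~q)) & ~q holds there. Either way ((~t -> s) & (s & ~q)) & ~q holds.

(⟹) Assume the antecedent. If q is true, the antecedent cannot hold. If q is false, the antecedent forces (q = F, t = F, s = T) or (q = F, t = T, s = T), and ((~t | s) & (s & ~q)) & ~q holds there. Either way ((~t | s) & (s & ~q)) & ~q holds.

Both directions hold.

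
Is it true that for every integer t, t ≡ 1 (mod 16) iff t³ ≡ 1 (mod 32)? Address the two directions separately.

(⇒) This fails: take t = 17. Then 17 ≡ 1 (mod 16), but 17³ = 4913 ≡ 17 (mod 32), not 1.

(⇐) Conversely, the residues r modulo 32 with r³ ≡ 1 (mod 32) are exactly {1}, and each is ≡ 1 (mod 16).

Only the reverse direction holds.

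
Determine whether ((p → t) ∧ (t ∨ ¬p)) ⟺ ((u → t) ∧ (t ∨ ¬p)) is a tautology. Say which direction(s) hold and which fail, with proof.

Only the converse holds.

(→) This fails. Under u = T, t = F, p = F, the left side is true but the right side is false.

(←) Assume the antecedent. If t is true, (p → t) ∧ (t ∨ ¬p) reduces to true regardless of the other variables. If t is false, the antecedent forces (u = F, t = F, p = F), and (p → t) ∧ (t ∨ ¬p) holds there. Either way (p → t) ∧ (t ∨ ¬p) holds.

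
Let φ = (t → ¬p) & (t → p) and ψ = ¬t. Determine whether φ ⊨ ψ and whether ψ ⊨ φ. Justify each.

Both directions hold.

(⇒) Assume the antecedent. If p is true, the antecedent forces (p = T, t = F), and ¬t holds there. If p is false, the antecedent forces (p = F, t = F), and ¬t holds there. Either way ¬t holds.

(⇐) Assume the antecedent. If p is true, the antecedent forces (p = T, t = F), and (t → ¬p) & (t → p) holds there. If p is false, the antecedent forces (p = F, t = F), and (t → ¬p) & (t → p) holds there. Either way (t → ¬p) & (t → p) holds.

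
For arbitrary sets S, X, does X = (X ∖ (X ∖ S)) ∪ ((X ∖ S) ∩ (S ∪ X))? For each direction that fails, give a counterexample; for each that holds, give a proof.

(⟹) Let x ∈ X. Then either x ∈ X and x ∉ S; or x ∈ S ∩ X. In each case x ∈ (X ∖ (X ∖ S)) ∪ ((X ∖ S) ∩ (S ∪ X)), so X ⊆ (X ∖ (X ∖ S)) ∪ ((X ∖ S) ∩ (S ∪ X)).

(⟸) Let x ∈ (X ∖ (X ∖ S)) ∪ ((X ∖ S) ∩ (S ∪ X)). Then either x ∈ X and x ∉ S; or x ∈ S ∩ X. In each case x ∈ X, so (X ∖ (X ∖ S)) ∪ ((X ∖ S) ∩ (S ∪ X)) ⊆ X.

The two sets are equal.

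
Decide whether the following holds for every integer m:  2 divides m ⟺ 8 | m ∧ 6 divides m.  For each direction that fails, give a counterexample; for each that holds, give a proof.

Forward direction. This fails: take m = 2. Certainly 2 ∣ 2, but 8 ∤ 2.

Converse. Suppose 8 ∣ m and 6 ∣ m. Any common multiple of 8 and 6 is a multiple of their lcm; here lcm(8, 6) = 8·6/gcd(8, 6) = 48/2 = 24, so 24 ∣ m. Since 2 ∣ 24, it follows that 2 ∣ m.

(⇒) fails; (⇐) holds.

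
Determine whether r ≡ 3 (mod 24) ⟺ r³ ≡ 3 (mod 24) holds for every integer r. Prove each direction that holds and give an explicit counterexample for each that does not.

Both implications hold.

(⇐) Suppose r³ ≡ 3 (mod 24). The only residue r in {0, …, 23} with r³ ≡ 3 (mod 24) is r = 3, so r ≡ 3 (mod 24).

(⇒) Suppose r ≡ 3 (mod 24). Write r = 24j + 3. Then (24j + 3)³ = 13824j³ + 5184j² + 648j + 27 = 24(576j³ + 216j² + 27j + 1) + 3, so r³ ≡ 3 (mod 24).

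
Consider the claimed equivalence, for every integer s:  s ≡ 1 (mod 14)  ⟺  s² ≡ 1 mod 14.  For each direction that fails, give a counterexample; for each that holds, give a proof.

(⇒) holds; (⇐) fails.

Forward direction. Suppose s ≡ 1 (mod 14). Write s = 14j + 1. Then (14j + 1)² = 196j² + 28j + 1 = 14(14j² + 2j) + 1, so s² ≡ 1 (mod 14).

Converse. This fails: take s = 13. Then 13² = 169 ≡ 1 (mod 14), yet 13 ≡ 13 (mod 14), not 1.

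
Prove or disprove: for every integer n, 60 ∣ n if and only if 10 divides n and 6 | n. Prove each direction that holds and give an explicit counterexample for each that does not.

Only the forward implication holds.

[⇒] If 60 ∣ n, write n = 60q. Since 60 = 6·10, n = 10·(6q), so 10 ∣ n; and since 60 = 10·6, n = 6·(10q), so 6 ∣ n.

[⇐] This fails: take n = 30. Both 10 ∣ 30 and 6 ∣ 30, yet 30 is not a multiple of 60 (since 30 = 0·60 + 30), so 60 ∤ 30.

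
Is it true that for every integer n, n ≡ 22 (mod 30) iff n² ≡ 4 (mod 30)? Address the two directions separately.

(⟸) This fails: take n = 2. Then 2² = 4 ≡ 4 (mod 30), yet 2 ≡ 2 (mod 30), not 22.

(⟹) Suppose n ≡ 22 (mod 30). Write n = 30j + 22. Then (30j + 22)² = 900j² + 1320j + 484 = 30(30j² + 44j + 16) + 4, so n² ≡ 4 (mod 30).

The forward direction holds; the converse fails.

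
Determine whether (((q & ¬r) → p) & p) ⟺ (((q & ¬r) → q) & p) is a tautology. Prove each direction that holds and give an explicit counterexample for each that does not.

Forward direction. Assume the antecedent. If p is true, ((q & ¬r) → q) & p reduces to true regardless of the other variables. If p is false, the antecedent cannot hold. Either way ((q & ¬r) → q) & p holds.

Converse. Assume the antecedent. If p is true, ((q & ¬r) → p) & p reduces to true regardless of the other variables. If p is false, the antecedent cannot hold. Either way ((q & ¬r) → p) & p holds.

Both directions hold.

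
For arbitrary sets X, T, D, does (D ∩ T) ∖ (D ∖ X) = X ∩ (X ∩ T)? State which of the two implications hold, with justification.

(⊆) holds; (⊇) fails.

Forward inclusion. Let x ∈ (D ∩ T) ∖ (D ∖ X). Then x ∈ X ∩ T ∩ D, from which x ∈ X ∩ (X ∩ T).

Reverse inclusion. This inclusion fails. Take X = {1}, T = {1}, D = ∅; then 1 ∈ X ∩ (X ∩ T) but 1 ∉ (D ∩ T) ∖ (D ∖ X).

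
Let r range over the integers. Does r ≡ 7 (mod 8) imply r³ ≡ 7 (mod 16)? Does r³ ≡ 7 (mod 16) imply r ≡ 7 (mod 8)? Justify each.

Not equivalent: only (⇐) holds.

(→) This fails: take r = 15. Then 15 ≡ 7 (mod 8), but 15³ = 3375 ≡ 15 (mod 16), not 7.

(←) Conversely, the residues r modulo 16 with r³ ≡ 7 (mod 16) are exactly {7}, and each is ≡ 7 (mod 8).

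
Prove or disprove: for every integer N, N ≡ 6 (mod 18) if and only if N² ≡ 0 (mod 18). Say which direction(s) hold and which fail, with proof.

(⇒) holds; (⇐) fails.

Forward direction. Suppose N ≡ 6 (mod 18). Write N = 18j + 6. Then (18j + 6)² = 324j² + 216j + 36 = 18(18j² + 12j + 2) + 0, so N² ≡ 0 (mod 18).

Converse. This fails: take N = 0. Then 0² = 0 ≡ 0 (mod 18), yet 0 ≡ 0 (mod 18), not 6.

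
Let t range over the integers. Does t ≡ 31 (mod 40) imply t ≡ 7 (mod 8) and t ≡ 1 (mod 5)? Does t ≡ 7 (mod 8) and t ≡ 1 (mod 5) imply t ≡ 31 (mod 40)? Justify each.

Both directions hold; the statement is true.

[⇒] Suppose t ≡ 31 (mod 40); write t = 40j + 31. Since 8 ∣ 40, reducing mod 8 gives t ≡ 31 ≡ 7 (mod 8); since 5 ∣ 40, reducing mod 5 gives t ≡ 31 ≡ 1 (mod 5).

[⇐] Conversely, if t ≡ 7 (mod 8) and t ≡ 1 (mod 5), then by the Chinese remainder theorem t ≡ 31 (mod 40). This is exactly t ≡ 31 (mod 40).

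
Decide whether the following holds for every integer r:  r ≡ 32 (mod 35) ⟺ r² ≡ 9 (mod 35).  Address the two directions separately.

Only the forward implication holds.

(⇒) Suppose r ≡ 32 (mod 35). Write r = 35j + 32. Then (35j + 32)² = 1225j² + 2240j + 1024 = 35(35j² + 64j + 29) + 9, so r² ≡ 9 (mod 35).

(⇐) This fails: take r = 3. Then 3² = 9 ≡ 9 (mod 35), yet 3 ≡ 3 (mod 35), not 32.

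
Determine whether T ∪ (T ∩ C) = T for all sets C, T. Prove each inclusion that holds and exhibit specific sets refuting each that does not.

Both inclusions hold.

Forward inclusion. Let x ∈ T ∪ (T ∩ C). Then either x ∈ T and x ∉ C; or x ∈ C ∩ T. In each case x ∈ T, so T ∪ (T ∩ C) ⊆ T.

Reverse inclusion. Let x ∈ T. Then either x ∈ T and x ∉ C; or x ∈ C ∩ T. In each case x ∈ T ∪ (T ∩ C), so T ⊆ T ∪ (T ∩ C).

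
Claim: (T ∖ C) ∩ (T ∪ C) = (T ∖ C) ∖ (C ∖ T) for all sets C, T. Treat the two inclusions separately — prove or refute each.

(⟹) Let x ∈ (T ∖ C) ∩ (T ∪ C). Then x ∈ T and x ∉ C, from which x ∈ (T ∖ C) ∖ (C ∖ T).

(⟸) Let x ∈ (T ∖ C) ∖ (C ∖ T). Then x ∈ T and x ∉ C, from which x ∈ (T ∖ C) ∩ (T ∪ C).

The two sets are equal.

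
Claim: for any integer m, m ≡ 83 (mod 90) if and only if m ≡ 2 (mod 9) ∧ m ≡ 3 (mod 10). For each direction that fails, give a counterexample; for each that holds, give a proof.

Both directions hold.

[⇒] Suppose m ≡ 83 (mod 90); write m = 90j + 83. Since 9 ∣ 90, reducing mod 9 gives m ≡ 83 ≡ 2 (mod 9); since 10 ∣ 90, reducing mod 10 gives m ≡ 83 ≡ 3 (mod 10).

[⇐] Conversely, if m ≡ 2 (mod 9) and m ≡ 3 (mod 10), then by the Chinese remainder theorem m ≡ 83 (mod 90). This is exactly m ≡ 83 (mod 90).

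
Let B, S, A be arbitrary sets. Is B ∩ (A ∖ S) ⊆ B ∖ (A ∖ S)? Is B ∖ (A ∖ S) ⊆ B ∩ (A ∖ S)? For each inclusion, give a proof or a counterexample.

(⟹) This inclusion fails. Take B = {1}, S = ∅, A = {1}; then 1 ∈ B ∩ (A ∖ S) but 1 ∉ B ∖ (A ∖ S).

(⟸) This inclusion fails. Take B = {1}, S = ∅, A = ∅; then 1 ∈ B ∖ (A ∖ S) but 1 ∉ B ∩ (A ∖ S).

(⊆) fails and (⊇) fails.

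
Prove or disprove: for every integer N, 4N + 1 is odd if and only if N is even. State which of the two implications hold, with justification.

Not equivalent: only (⇐) holds.

(⟹) This fails: take N = 1. Then 4N + 1 = 5, which is odd, yet N = 1 is odd, not even.

(⟸) Suppose N is even. Since 4 is even, 4N is even for every N, so 4N + 1 has the same parity as 1, which is odd. Hence 4N + 1 is odd.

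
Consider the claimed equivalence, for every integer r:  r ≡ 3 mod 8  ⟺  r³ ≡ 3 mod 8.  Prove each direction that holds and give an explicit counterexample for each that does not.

Both implications hold.

[⇒] Suppose r ≡ 3 mod 8. Write r = 8j + 3. Then (8j + 3)³ = 512j³ + 576j² + 216j + 27 = 8(64j³ + 72j² + 27j + 3) + 3, so r³ ≡ 3 (mod 8).

[⇐] Conversely, suppose r³ ≡ 3 (mod 8). The only residue r in {0, …, 7} with r³ ≡ 3 (mod 8) is r = 3, so r ≡ 3 (mod 8).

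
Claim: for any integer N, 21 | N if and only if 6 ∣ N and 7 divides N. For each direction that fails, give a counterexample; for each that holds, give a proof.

Only the reverse direction holds.

(→) This fails: take N = 21. Certainly 21 ∣ 21, but 6 ∤ 21.

(←) Suppose 6 ∣ N and 7 ∣ N. Any common multiple of 6 and 7 is a multiple of their lcm; here gcd(6, 7) = 1, so lcm(6, 7) = 6·7 = 42, so 42 ∣ N. Since 21 ∣ 42, it follows that 21 ∣ N.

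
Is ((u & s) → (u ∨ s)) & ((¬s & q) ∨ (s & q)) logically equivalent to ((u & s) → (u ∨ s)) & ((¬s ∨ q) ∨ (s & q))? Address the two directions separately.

(⇒) holds; (⇐) fails.

(←) This fails. Under q = F, u = F, s = F, the left side is false but the right side is true.

(→) Assume the antecedent. If q is true, the consequent reduces to true regardless of the other variables. If q is false, the antecedent cannot hold. Either way the consequent holds.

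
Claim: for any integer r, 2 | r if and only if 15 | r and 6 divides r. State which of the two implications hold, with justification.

[⇒] This fails: take r = 2. Certainly 2 ∣ 2, but 15 ∤ 2.

[⇐] Suppose 15 ∣ r and 6 ∣ r. Any common multiple of 15 and 6 is a multiple of their lcm; here lcm(15, 6) = 15·6/gcd(15, 6) = 90/3 = 30, so 30 ∣ r. Since 2 ∣ 30, it follows that 2 ∣ r.

Only the reverse direction holds.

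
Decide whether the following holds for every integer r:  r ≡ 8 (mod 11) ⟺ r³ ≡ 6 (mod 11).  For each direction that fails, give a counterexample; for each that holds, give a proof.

(⇒) Suppose r ≡ 8 (mod 11). Write r = 11j + 8. Then (11j + 8)³ = 1331j³ + 2904j² + 2112j + 512 = 11(121j³ + 264j² + 192j + 46) + 6, so r³ ≡ 6 (mod 11).

(⇐) For the converse, argue contrapositively. If r ≢ 8 (mod 11), then r is congruent to one of 0, 1, 2, 3, 4, 5, 6, 7, 9, 10 modulo 11, and these give r³ ≡ 0, 1, 8, 5, 9, 4, 7, 2, 3, 10 respectively — never 6.

The biconditional holds.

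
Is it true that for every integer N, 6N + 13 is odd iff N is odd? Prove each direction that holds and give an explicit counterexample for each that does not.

(⇒) This fails: take N = 0. Then 6N + 13 = 13, which is odd, yet N = 0 is even, not odd.

(⇐) Suppose N is odd. Since 6 is even, 6N is even for every N, so 6N + 13 has the same parity as 13, which is odd. Hence 6N + 13 is odd.

Not equivalent: only (⇐) holds.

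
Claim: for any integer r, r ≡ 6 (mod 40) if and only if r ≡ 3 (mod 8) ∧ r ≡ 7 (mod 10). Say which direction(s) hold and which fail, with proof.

Neither direction holds.

Forward direction. This fails: r = 6 gives 6 ≡ 6 (mod 40) but 6 ≡ 6 (mod 8), so the conjunction on the right does not hold.

Converse. This fails: r = 27 satisfies both congruences on the right (27 ≡ 3 mod 8 and 27 ≡ 7 mod 10) yet 27 ≡ 27 (mod 40), not 6.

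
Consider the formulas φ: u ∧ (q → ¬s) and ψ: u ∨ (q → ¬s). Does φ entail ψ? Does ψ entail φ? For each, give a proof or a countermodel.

Converse. This fails. Under s = F, u = F, q = F, the left side is false but the right side is true.

Forward direction. Assume the antecedent. If s is true, the antecedent forces (s = T, u = T, q = F), and u ∨ (q → ¬s) holds there. If s is false, u ∨ (q → ¬s) reduces to true regardless of the other variables. Either way u ∨ (q → ¬s) holds.

Only the forward implication holds.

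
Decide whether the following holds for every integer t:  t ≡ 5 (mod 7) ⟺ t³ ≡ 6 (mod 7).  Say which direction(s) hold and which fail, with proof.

The forward direction holds; the converse fails.

[⇒] Suppose t ≡ 5 (mod 7). Write t = 7j + 5. Then (7j + 5)³ = 343j³ + 735j² + 525j + 125 = 7(49j³ + 105j² + 75j + 17) + 6, so t³ ≡ 6 (mod 7).

[⇐] This fails: take t = 3. Then 3³ = 27 ≡ 6 (mod 7), yet 3 ≡ 3 (mod 7), not 5.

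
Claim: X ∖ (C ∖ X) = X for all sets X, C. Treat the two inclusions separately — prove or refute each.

Forward inclusion. Let x ∈ X ∖ (C ∖ X). Then either x ∈ X and x ∉ C; or x ∈ X ∩ C. In each case x ∈ X, so X ∖ (C ∖ X) ⊆ X.

Reverse inclusion. Let x ∈ X. Then either x ∈ X and x ∉ C; or x ∈ X ∩ C. In each case x ∈ X ∖ (C ∖ X), so X ⊆ X ∖ (C ∖ X).

Both inclusions hold; the sets are equal.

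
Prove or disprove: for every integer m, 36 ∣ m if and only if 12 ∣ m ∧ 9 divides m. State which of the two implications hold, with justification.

The biconditional holds.

(→) If 36 ∣ m, write m = 36q. Since 36 = 3·12, m = 12·(3q), so 12 ∣ m; and since 36 = 4·9, m = 9·(4q), so 9 ∣ m.

(←) Suppose 12 ∣ m and 9 ∣ m. Any common multiple of 12 and 9 is a multiple of their lcm; here lcm(12, 9) = 12·9/gcd(12, 9) = 108/3 = 36, so 36 ∣ m.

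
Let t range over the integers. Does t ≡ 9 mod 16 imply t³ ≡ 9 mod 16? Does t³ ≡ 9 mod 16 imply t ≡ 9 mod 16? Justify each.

Both directions hold.

(⇒) Suppose t ≡ 9 mod 16. Write t = 16j + 9. Then (16j + 9)³ = 4096j³ + 6912j² + 3888j + 729 = 16(256j³ + 432j² + 243j + 45) + 9, so t³ ≡ 9 (mod 16).

(⇐) Conversely, suppose t³ ≡ 9 (mod 16). The only residue r in {0, …, 15} with r³ ≡ 9 (mod 16) is r = 9, so t ≡ 9 (mod 16).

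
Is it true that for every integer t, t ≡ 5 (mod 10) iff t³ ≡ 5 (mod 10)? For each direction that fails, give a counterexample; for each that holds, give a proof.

Both directions hold; the statement is true.

Forward direction. Suppose t ≡ 5 (mod 10). Write t = 10j + 5. Then (10j + 5)³ = 1000j³ + 1500j² + 750j + 125 = 10(100j³ + 150j² + 75j + 12) + 5, so t³ ≡ 5 (mod 10).

Converse. Suppose t³ ≡ 5 (mod 10). The only residue r in {0, …, 9} with r³ ≡ 5 (mod 10) is r = 5, so t ≡ 5 (mod 10).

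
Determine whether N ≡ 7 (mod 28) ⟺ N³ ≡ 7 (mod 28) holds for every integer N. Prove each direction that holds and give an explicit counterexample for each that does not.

The biconditional holds.

(⇐) Suppose N³ ≡ 7 (mod 28). The only residue r in {0, …, 27} with r³ ≡ 7 (mod 28) is r = 7, so N ≡ 7 (mod 28).

(⇒) Suppose N ≡ 7 (mod 28). Write N = 28j + 7. Then (28j + 7)³ = 21952j³ + 16464j² + 4116j + 343 = 28(784j³ + 588j² + 147j + 12) + 7, so N³ ≡ 7 (mod 28).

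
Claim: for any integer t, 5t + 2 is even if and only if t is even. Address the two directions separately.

Equivalent; both directions hold.

(⟹) Suppose 5t + 2 is even. Since 5 is odd, 5t and t have the same parity, so 5t + 2 ≡ t + 2 (mod 2). As 2 is even, 5t + 2 is even exactly when t is even. Thus t is even.

(⟸) Conversely, suppose t is even; write t = 2j. Then 5t + 2 = 5·(2j) + 2 = 2·5j + 2, which is even.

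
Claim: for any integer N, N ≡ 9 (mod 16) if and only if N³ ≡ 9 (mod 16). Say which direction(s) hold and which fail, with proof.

Forward direction. Suppose N ≡ 9 (mod 16). Write N = 16j + 9. Then (16j + 9)³ = 4096j³ + 6912j² + 3888j + 729 = 16(256j³ + 432j² + 243j + 45) + 9, so N³ ≡ 9 (mod 16).

Converse. Suppose N³ ≡ 9 (mod 16). The only residue r in {0, …, 15} with r³ ≡ 9 (mod 16) is r = 9, so N ≡ 9 (mod 16).

Both directions hold; the statement is true.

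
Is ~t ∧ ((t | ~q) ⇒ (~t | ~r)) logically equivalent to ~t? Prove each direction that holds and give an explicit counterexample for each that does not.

Equivalent; both directions hold.

Forward direction. Assume the antecedent. If q is true, the antecedent forces (q = T, r = F, t = F) or (q = T, r = T, t = F), and ~t holds there. If q is false, the antecedent forces (q = F, r = F, t = F) or (q = F, r = T, t = F), and ~t holds there. Either way ~t holds.

Converse. Assume the antecedent. If q is true, the antecedent forces (q = T, r = F, t = F) or (q = T, r = T, t = F), and ~t ∧ ((t | ~q) ⇒ (~t | ~r)) holds there. If q is false, the antecedent forces (q = F, r = F, t = F) or (q = F, r = T, t = F), and ~t ∧ ((t | ~q) ⇒ (~t | ~r)) holds there. Either way ~t ∧ ((t | ~q) ⇒ (~t | ~r)) holds.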